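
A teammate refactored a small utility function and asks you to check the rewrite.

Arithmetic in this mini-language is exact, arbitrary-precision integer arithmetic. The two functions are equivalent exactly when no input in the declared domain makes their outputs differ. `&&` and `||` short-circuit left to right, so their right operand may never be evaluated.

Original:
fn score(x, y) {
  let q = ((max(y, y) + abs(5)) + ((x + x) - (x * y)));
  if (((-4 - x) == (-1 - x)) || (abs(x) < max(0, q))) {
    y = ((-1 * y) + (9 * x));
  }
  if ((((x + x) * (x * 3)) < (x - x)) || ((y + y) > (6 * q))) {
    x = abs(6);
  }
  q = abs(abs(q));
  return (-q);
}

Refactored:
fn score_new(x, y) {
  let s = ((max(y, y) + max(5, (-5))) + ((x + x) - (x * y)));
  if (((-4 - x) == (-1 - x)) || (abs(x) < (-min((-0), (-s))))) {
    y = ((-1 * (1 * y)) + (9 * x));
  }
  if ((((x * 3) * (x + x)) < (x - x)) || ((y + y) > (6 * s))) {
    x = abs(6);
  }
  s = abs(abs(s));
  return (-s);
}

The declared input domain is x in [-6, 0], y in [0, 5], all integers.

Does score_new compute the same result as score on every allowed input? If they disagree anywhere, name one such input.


Behavior is preserved: although local variable names differ, min/max/abs usage differs, arithmetic usage differs, constant usage differs, the outputs never diverge.
Spot check at x=-6, y=3 — score: q = 14; (((-4 - x) == (-1 - x)) || (abs(x) < max(0, q))) -> true; y = -57; ((((x + x) * (x * 3)) < (x - x)) || ((y + y) > (6 * q))) -> false; q = 14; return -14. score_new: s = 14; (((-4 - x) == (-1 - x)) || (abs(x) < (-min((-0), (-s))))) -> true; y = -57; ((((x * 3) * (x + x)) < (x - x)) || ((y + y) > (6 * s))) -> false; s = 14; return -14. Both give -14.
Across all 42 domain points the two functions coincide.
verdict: equivalent


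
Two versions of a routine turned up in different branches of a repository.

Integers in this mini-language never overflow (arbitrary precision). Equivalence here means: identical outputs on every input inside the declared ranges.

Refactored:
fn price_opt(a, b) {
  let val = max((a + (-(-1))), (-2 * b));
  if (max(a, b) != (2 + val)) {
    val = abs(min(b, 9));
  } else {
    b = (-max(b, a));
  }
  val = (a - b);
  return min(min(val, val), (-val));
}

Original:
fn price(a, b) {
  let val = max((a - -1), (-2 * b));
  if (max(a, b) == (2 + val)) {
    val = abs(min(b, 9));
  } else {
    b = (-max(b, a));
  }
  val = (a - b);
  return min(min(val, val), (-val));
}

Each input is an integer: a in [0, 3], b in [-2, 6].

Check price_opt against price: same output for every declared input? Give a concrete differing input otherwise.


a=0, b=-2 yields 0 from price but -2 from price_opt.
verdict: not equivalent; witness: a=0, b=-2


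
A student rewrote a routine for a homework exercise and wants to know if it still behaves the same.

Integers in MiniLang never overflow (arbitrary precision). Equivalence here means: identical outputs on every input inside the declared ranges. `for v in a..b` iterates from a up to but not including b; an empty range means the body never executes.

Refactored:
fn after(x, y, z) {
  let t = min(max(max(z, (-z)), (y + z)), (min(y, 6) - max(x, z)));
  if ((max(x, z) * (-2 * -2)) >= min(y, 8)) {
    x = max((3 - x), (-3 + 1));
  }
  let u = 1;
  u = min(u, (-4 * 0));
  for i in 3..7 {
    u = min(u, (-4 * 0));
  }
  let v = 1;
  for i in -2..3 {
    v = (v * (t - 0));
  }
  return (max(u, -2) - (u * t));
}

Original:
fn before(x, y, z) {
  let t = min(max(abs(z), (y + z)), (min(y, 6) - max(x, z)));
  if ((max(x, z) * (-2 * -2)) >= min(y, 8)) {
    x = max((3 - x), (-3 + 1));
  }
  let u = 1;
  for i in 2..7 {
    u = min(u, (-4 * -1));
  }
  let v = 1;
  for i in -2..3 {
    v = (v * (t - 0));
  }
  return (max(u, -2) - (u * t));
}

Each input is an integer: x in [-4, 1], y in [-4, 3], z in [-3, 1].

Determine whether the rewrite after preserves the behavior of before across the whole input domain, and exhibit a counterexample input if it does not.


Evaluate both at x=-4, y=-4, z=-3.
before: t becomes -1; next ((max(x, z) * (-2 * -2)) >= min(y, 8)) evaluates to false; next u becomes 1; next at i=2:; next u becomes 1; next at i=3:; next u becomes 1; next at i=4:; next u becomes 1; next at i=5:; next u becomes 1; next at i=6:; next u becomes 1; next v becomes 1; next at i=-2:; next v becomes -1; next at i=-1:; next v becomes 1; next at i=0:; next v becomes -1; next at i=1:; next v becomes 1; next at i=2:; next v becomes -1; next final value 2
after: t becomes -1; next ((max(x, z) * (-2 * -2)) >= min(y, 8)) evaluates to false; next u becomes 1; next u becomes 0; next at i=3:; next u becomes 0; next at i=4:; next u becomes 0; next at i=5:; next u becomes 0; next at i=6:; next u becomes 0; next v becomes 1; next at i=-2:; next v becomes -1; next at i=-1:; next v becomes 1; next at i=0:; next v becomes -1; next at i=1:; next v becomes 1; next at i=2:; next v becomes -1; next final value 0
2 vs 0 — the two versions disagree here.
verdict: not equivalent; witness: x=-4, y=-4, z=-3


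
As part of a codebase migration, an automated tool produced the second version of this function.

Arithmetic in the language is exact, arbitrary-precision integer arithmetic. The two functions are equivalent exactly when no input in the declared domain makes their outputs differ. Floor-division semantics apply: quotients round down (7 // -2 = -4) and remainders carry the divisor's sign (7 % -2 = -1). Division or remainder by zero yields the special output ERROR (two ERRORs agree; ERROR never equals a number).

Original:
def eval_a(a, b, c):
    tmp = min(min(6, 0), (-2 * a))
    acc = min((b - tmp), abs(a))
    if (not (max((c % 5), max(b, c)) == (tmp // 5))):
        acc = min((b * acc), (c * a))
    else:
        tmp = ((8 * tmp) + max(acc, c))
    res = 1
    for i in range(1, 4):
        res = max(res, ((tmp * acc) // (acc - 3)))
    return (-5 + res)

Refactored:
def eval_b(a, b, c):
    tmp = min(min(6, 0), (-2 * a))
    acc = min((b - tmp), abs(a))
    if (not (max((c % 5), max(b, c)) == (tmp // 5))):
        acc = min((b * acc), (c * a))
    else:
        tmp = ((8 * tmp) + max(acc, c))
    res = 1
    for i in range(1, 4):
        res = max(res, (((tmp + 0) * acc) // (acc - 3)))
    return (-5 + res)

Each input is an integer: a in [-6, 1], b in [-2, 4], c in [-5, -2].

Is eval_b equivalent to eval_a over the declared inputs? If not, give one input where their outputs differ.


This is a faithful refactor — arithmetic usage differs; also constant usage differs, but the computed results match everywhere.
Tracing a=-2, b=0, c=-2: eval_a: tmp = 0; acc = 0; (not (max((c % 5), max(b, c)) == (tmp // 5))) -> true; acc = 0; res = 1; [i=1]; res = 1; [i=2]; res = 1; [i=3]; res = 1; return -4 | eval_b: tmp = 0; acc = 0; (not (max((c % 5), max(b, c)) == (tmp // 5))) -> true; acc = 0; res = 1; [i=1]; res = 1; [i=2]; res = 1; [i=3]; res = 1; return -4 — matching result -4.
An exhaustive pass over the 224 declared inputs shows identical outputs.
verdict: equivalent


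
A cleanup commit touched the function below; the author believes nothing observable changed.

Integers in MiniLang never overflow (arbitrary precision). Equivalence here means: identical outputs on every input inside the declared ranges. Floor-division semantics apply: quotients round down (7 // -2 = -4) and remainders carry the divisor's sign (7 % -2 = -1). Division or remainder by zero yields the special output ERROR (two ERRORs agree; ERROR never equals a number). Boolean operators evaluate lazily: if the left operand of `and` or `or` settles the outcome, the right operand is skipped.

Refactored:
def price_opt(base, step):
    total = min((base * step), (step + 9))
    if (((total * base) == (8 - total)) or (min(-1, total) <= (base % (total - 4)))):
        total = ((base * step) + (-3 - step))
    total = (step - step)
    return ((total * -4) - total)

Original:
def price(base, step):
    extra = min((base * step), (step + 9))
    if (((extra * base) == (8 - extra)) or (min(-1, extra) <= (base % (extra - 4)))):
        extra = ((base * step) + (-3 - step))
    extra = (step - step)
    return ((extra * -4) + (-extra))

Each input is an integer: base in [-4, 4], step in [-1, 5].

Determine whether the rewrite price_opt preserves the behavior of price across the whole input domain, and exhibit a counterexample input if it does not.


Changes here: arithmetic usage differs, local variable names differ; the full 63-point sweep finds no disagreement.
verdict: equivalent


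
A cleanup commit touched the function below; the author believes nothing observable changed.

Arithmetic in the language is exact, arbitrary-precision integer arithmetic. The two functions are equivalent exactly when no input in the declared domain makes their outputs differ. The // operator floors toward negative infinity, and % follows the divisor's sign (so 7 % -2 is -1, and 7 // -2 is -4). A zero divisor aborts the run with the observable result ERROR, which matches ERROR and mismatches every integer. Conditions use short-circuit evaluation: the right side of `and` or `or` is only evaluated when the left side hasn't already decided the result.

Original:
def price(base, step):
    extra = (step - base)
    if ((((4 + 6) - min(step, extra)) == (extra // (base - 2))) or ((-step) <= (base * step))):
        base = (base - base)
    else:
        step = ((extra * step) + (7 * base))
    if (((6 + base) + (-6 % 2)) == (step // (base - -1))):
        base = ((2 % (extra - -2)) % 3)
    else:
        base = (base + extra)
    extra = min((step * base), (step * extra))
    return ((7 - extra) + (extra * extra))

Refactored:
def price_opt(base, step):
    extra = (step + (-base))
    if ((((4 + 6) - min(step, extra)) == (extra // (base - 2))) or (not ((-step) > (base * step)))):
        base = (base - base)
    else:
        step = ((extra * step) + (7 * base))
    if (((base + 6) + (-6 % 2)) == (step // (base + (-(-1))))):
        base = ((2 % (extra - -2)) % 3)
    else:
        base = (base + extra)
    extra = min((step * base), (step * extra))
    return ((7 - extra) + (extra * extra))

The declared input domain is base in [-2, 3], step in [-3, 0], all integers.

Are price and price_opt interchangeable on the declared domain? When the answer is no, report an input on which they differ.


The two versions differ — the changes include comparison usage differs; arithmetic usage differs; boolean connective usage differs.
As a probe, take base=3, step=0: price runs extra = -3; ((((4 + 6) - min(step, extra)) == (extra // (base - 2))) or ((-step) <= (base * step))) -> true; base = 0; (((6 + base) + (-6 % 2)) == (step // (base - -1))) -> false; base = -3; extra = 0; return 7; price_opt runs extra = -3; ((((4 + 6) - min(step, extra)) == (extra // (base - 2))) or (not ((-step) > (base * step)))) -> true; base = 0; (((base + 6) + (-6 % 2)) == (step // (base + (-(-1))))) -> false; base = -3; extra = 0; return 7; both end at 7.
Sweeping the whole domain (24 inputs) finds no disagreement.
verdict: equivalent


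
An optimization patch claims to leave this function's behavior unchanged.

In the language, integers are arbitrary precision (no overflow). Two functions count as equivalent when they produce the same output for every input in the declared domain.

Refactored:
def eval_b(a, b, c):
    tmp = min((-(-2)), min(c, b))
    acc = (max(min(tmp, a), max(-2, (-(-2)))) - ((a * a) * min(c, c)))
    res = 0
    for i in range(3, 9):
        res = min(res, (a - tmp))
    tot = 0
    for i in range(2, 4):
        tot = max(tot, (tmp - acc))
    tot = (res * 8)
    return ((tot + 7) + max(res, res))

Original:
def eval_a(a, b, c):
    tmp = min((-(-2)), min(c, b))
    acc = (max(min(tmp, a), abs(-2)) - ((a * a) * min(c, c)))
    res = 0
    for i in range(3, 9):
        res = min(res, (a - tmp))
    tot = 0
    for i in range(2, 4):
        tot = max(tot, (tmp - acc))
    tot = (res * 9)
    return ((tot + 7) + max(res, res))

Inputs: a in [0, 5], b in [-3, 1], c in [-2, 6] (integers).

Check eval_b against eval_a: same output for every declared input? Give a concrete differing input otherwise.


Try a=0, b=1, c=1.
eval_a: tmp=1, then acc=2, then res=0, then (i=3), then res=-1, then (i=4), then res=-1, then (i=5), then res=-1, then (i=6), then res=-1, then (i=7), then res=-1, then (i=8), then res=-1, then tot=0, then (i=2), then tot=0, then (i=3), then tot=0, then tot=-9, then returns -3
eval_b: tmp=1, then acc=2, then res=0, then (i=3), then res=-1, then (i=4), then res=-1, then (i=5), then res=-1, then (i=6), then res=-1, then (i=7), then res=-1, then (i=8), then res=-1, then tot=0, then (i=2), then tot=0, then (i=3), then tot=0, then tot=-8, then returns -2
-3 != -2, so the rewrite changes behavior.
verdict: not equivalent; witness: a=0, b=1, c=1


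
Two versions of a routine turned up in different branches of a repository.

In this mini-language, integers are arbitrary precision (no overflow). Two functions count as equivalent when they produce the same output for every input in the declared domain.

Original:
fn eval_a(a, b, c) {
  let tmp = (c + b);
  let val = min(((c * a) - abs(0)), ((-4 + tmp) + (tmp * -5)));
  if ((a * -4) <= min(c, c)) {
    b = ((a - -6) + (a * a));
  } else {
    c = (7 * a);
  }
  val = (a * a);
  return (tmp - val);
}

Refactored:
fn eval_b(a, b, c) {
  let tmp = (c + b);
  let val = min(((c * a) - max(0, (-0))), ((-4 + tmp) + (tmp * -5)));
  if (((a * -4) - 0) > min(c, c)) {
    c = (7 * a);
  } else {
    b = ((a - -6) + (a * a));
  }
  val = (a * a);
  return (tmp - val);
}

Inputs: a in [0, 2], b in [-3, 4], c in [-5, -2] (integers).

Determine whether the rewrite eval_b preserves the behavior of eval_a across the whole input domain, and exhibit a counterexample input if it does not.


Comparing the listings, the differences include: min/max/abs usage differs; also arithmetic usage differs; also comparison usage differs; also constant usage differs.
Spot check at a=1, b=3, c=-4 — eval_a: tmp becomes -1; next val becomes -4; next ((a * -4) <= min(c, c)) evaluates to true; next b becomes 8; next val becomes 1; next final value -2. eval_b: tmp becomes -1; next val becomes -4; next (((a * -4) - 0) > min(c, c)) evaluates to false; next b becomes 8; next val becomes 1; next final value -2. Both give -2.
Across all 96 domain points the two functions coincide.
verdict: equivalent


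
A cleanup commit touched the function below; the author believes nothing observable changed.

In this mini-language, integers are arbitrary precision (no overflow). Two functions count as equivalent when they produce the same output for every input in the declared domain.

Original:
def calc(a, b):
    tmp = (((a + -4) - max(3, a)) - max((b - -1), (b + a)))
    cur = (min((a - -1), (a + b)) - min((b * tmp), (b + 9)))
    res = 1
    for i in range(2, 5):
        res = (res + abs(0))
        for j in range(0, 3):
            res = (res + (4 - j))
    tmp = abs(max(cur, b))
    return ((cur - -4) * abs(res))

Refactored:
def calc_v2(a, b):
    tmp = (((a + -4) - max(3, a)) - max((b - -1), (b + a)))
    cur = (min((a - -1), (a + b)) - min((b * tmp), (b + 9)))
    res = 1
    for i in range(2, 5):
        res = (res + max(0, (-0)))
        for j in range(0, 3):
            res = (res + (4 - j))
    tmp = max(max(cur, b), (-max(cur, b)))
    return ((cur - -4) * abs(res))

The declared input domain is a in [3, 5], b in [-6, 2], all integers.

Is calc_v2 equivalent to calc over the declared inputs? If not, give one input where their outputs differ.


Differences: min/max/abs usage differs; constant usage differs — yet all 27 inputs agree.
verdict: equivalent


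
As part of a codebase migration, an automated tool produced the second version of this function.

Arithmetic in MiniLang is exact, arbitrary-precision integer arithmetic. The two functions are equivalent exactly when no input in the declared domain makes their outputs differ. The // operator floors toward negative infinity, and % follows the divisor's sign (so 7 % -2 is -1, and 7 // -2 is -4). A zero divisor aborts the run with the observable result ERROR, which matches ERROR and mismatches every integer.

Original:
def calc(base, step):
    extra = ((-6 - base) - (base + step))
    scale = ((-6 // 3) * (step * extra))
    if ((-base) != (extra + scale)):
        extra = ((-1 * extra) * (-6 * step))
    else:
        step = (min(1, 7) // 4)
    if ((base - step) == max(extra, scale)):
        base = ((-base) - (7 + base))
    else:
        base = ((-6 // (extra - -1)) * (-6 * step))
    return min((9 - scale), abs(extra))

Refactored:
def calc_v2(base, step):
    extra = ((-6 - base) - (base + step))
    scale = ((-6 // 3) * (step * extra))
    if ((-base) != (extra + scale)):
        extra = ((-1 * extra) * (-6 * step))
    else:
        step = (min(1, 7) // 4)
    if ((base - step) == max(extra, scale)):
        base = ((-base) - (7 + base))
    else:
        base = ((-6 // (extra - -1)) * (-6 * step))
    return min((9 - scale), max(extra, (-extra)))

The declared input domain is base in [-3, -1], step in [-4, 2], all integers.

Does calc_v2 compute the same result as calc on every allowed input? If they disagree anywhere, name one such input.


Equivalent — the differences include min/max/abs usage differs, yet no declared input distinguishes the two.
Spot check at base=-1, step=-4 — calc: extra becomes 0; next scale becomes 0; next ((-base) != (extra + scale)) evaluates to true; next extra becomes 0; next ((base - step) == max(extra, scale)) evaluates to false; next base becomes -144; next final value 0. calc_v2: extra becomes 0; next scale becomes 0; next ((-base) != (extra + scale)) evaluates to true; next extra becomes 0; next ((base - step) == max(extra, scale)) evaluates to false; next base becomes -144; next final value 0. Both give 0.
Sweeping the whole domain (21 inputs) finds no disagreement.
verdict: equivalent


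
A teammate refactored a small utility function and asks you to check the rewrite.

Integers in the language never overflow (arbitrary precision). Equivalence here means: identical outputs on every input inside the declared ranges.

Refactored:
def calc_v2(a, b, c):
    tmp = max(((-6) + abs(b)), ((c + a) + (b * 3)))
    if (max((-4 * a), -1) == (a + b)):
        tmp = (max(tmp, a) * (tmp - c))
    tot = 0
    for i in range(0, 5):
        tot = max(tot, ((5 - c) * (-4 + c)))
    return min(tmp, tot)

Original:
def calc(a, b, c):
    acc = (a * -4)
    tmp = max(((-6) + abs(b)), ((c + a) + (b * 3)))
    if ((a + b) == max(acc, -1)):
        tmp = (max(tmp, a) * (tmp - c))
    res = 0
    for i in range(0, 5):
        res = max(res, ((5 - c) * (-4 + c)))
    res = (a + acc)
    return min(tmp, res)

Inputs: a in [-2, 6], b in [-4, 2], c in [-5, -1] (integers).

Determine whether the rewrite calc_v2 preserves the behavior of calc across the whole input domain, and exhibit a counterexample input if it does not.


Not equivalent: a=-2, b=2, c=-3 separates them (1 vs 0).
calc: acc=8, then tmp=1, then ((a + b) == max(acc, -1)) is false, then res=0, then (i=0), then res=0, then (i=1), then res=0, then (i=2), then res=0, then (i=3), then res=0, then (i=4), then res=0, then res=6, then returns 1
calc_v2: tmp=1, then (max((-4 * a), -1) == (a + b)) is false, then tot=0, then (i=0), then tot=0, then (i=1), then tot=0, then (i=2), then tot=0, then (i=3), then tot=0, then (i=4), then tot=0, then returns 0
verdict: not equivalent; witness: a=-2, b=2, c=-3


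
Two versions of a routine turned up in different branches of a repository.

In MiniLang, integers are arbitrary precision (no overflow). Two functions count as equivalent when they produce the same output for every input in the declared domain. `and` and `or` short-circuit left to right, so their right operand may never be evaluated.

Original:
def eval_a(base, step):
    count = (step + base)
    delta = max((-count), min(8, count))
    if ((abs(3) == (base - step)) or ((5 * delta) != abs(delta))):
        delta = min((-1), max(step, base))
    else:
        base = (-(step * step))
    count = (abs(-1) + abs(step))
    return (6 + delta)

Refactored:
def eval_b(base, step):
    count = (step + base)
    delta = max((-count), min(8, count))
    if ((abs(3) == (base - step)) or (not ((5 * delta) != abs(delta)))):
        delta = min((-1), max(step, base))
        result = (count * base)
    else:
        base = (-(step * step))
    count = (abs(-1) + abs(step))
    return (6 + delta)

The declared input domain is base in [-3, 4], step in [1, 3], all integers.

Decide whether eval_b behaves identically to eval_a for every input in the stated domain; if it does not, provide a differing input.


On input base=-3, step=1, eval_a returns 5 while eval_b returns 8.
verdict: not equivalent; witness: base=-3, step=1


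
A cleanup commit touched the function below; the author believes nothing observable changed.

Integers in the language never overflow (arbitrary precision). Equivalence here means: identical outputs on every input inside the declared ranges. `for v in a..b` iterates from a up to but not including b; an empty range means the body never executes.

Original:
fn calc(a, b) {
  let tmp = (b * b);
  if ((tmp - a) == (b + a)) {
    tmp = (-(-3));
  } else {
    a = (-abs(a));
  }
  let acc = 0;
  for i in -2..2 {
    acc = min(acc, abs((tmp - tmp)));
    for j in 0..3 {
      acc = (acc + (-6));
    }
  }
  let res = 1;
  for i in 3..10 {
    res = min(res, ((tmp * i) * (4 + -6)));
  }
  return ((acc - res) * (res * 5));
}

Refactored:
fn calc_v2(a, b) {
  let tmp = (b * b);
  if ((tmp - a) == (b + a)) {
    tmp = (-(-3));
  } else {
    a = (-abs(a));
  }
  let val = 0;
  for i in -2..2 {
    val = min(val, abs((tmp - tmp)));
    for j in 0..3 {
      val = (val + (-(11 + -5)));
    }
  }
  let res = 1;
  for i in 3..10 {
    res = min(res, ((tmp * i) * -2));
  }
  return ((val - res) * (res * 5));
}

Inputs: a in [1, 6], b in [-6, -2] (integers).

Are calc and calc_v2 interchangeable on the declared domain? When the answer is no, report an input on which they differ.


This is a faithful refactor — constant usage differs, plus local variable names differ, but the computed results match everywhere.
Spot check at a=5, b=-5 — calc: tmp := 25 | ((tmp - a) == (b + a)): false | a := -5 | acc := 0 | iter i=-2: | acc := 0 | iter j=0: | acc := -6 | iter j=1: | acc := -12 | iter j=2: | acc := -18 | iter i=-1: | acc := -18 | iter j=0: | acc := -24 | iter j=1: | acc := -30 | iter j=2: | acc := -36 | iter i=0: | acc := -36 | iter j=0: | acc := -42 | iter j=1: | acc := -48 | iter j=2: | acc := -54 | iter i=1: | acc := -54 | iter j=0: | acc := -60 | iter j=1: | acc := -66 | iter j=2: | acc := -72 | res := 1 | iter i=3: | res := -150 | iter i=4: | res := -200 | iter i=5: | res := -250 | iter i=6: | res := -300 | iter i=7: | res := -350 | iter i=8: | res := -400 | iter i=9: | res := -450 | result -850500. calc_v2: tmp := 25 | ((tmp - a) == (b + a)): false | a := -5 | val := 0 | iter i=-2: | val := 0 | iter j=0: | val := -6 | iter j=1: | val := -12 | iter j=2: | val := -18 | iter i=-1: | val := -18 | iter j=0: | val := -24 | iter j=1: | val := -30 | iter j=2: | val := -36 | iter i=0: | val := -36 | iter j=0: | val := -42 | iter j=1: | val := -48 | iter j=2: | val := -54 | iter i=1: | val := -54 | iter j=0: | val := -60 | iter j=1: | val := -66 | iter j=2: | val := -72 | res := 1 | iter i=3: | res := -150 | iter i=4: | res := -200 | iter i=5: | res := -250 | iter i=6: | res := -300 | iter i=7: | res := -350 | iter i=8: | res := -400 | iter i=9: | res := -450 | result -850500. Both give -850500.
Sweeping the whole domain (30 inputs) finds no disagreement.
verdict: equivalent


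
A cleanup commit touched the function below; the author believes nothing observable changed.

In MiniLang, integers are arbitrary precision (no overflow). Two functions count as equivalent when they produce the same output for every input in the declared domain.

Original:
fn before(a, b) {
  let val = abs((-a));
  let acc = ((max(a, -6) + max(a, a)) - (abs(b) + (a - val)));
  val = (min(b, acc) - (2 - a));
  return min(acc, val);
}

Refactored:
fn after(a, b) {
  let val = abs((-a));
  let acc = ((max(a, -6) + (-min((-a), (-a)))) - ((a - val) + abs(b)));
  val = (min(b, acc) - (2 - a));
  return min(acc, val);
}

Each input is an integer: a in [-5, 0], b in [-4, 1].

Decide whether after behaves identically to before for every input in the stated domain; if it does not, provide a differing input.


The two versions differ — the changes include min/max/abs usage differs.
Tracing a=-3, b=0: before: val := 3 | acc := 0 | val := -5 | result -5 | after: val := 3 | acc := 0 | val := -5 | result -5 — matching result -5.
An exhaustive pass over the 36 declared inputs shows identical outputs.
verdict: equivalent


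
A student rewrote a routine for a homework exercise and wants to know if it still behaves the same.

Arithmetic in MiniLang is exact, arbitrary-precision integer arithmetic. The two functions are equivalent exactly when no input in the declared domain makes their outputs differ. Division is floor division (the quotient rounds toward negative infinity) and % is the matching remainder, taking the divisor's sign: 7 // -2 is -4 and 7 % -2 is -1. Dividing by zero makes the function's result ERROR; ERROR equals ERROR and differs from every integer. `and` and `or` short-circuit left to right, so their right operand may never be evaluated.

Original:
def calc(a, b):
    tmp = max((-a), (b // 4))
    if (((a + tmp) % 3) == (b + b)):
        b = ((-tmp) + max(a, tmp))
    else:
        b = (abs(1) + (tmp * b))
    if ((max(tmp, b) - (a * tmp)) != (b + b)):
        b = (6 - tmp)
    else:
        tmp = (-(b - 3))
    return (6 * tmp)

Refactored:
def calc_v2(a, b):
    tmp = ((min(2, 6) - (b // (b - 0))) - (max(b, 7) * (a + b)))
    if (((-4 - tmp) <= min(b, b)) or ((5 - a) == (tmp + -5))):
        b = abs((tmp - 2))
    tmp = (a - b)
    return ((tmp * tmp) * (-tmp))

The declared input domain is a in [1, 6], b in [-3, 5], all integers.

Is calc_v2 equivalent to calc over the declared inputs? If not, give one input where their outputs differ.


The rewrite breaks on a=1, b=-3, where the results are -6 and 1728.
calc: tmp = -1; (((a + tmp) % 3) == (b + b)) -> false; b = 4; ((max(tmp, b) - (a * tmp)) != (b + b)) -> true; b = 7; return -6
calc_v2: tmp = 15; (((-4 - tmp) <= min(b, b)) or ((5 - a) == (tmp + -5))) -> true; b = 13; tmp = -12; return 1728
verdict: not equivalent; witness: a=1, b=-3


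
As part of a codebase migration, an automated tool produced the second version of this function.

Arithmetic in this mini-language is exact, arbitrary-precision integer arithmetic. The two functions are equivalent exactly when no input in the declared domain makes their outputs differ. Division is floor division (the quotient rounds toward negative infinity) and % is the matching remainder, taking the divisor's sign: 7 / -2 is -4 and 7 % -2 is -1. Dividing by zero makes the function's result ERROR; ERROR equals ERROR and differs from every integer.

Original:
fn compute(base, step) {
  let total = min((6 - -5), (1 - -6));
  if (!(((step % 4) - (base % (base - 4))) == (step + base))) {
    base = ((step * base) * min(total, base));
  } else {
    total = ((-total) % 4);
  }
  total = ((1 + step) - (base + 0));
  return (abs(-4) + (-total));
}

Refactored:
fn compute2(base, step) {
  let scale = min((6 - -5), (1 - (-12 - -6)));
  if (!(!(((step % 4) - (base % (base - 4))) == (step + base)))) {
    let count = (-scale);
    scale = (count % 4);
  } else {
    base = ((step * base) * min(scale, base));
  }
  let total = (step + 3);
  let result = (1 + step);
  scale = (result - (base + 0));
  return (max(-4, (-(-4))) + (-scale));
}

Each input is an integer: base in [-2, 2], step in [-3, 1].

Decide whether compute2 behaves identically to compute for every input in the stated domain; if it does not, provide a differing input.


Side by side, the visible changes include: constant usage differs, and arithmetic usage differs, and min/max/abs usage differs, and local variable names differ, and boolean connective usage differs, and statement counts differ.
One worked example (base=1, step=1) — compute: total := 7 | (!(((step % 4) - (base % (base - 4))) == (step + base))): true | base := 1 | total := 1 | result 3; compute2: scale := 7 | (!(!(((step % 4) - (base % (base - 4))) == (step + base)))): false | base := 1 | total := 4 | result := 2 | scale := 1 | result 3; agreement on 3.
Across all 25 domain points the two functions coincide.
verdict: equivalent


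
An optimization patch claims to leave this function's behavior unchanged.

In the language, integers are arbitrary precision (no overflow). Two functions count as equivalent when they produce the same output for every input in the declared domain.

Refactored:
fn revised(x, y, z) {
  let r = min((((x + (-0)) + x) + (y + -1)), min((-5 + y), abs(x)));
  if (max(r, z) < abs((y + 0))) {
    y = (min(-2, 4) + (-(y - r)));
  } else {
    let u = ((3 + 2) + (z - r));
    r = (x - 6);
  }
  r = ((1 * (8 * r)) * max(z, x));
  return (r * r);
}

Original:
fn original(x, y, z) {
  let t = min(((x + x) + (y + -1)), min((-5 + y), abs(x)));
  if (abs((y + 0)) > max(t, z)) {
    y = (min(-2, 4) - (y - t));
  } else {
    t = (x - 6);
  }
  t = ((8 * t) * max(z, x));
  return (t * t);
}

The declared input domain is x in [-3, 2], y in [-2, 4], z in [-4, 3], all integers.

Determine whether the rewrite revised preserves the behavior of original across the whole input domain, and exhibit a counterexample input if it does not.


Changes here: comparison usage differs, local variable names differ, arithmetic usage differs, statement counts differ, constant usage differs; the full 336-point sweep finds no disagreement.
verdict: equivalent


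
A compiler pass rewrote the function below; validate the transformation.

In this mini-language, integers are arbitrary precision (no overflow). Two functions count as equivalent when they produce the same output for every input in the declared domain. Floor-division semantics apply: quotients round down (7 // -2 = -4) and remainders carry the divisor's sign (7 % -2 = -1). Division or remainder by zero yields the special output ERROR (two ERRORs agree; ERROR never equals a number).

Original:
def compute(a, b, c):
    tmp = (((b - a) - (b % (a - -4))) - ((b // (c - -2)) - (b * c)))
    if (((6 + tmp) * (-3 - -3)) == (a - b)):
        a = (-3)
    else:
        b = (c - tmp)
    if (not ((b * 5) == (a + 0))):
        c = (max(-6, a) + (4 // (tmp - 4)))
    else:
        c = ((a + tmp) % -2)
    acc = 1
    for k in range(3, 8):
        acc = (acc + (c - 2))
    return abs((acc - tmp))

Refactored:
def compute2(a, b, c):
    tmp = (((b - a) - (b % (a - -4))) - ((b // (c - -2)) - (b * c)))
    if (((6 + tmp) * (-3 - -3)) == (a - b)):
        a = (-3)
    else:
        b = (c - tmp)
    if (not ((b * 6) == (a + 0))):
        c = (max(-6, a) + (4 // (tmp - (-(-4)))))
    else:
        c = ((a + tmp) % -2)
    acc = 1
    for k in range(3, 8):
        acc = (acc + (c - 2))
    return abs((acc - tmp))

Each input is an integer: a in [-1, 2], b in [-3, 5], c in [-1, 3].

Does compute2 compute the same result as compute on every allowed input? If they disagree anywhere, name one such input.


Equivalent. The suspicious edit (`5` became `6`) never changes the result for any input inside the declared domain.
Sweeping the whole domain (180 inputs) finds no disagreement.
As a probe, take a=0, b=0, c=-1: compute runs tmp=0, then (((6 + tmp) * (-3 - -3)) == (a - b)) is true, then a=-3, then (not ((b * 5) == (a + 0))) is true, then c=-4, then acc=1, then (k=3), then acc=-5, then (k=4), then acc=-11, then (k=5), then acc=-17, then (k=6), then acc=-23, then (k=7), then acc=-29, then returns 29; compute2 runs tmp=0, then (((6 + tmp) * (-3 - -3)) == (a - b)) is true, then a=-3, then (not ((b * 6) == (a + 0))) is true, then c=-4, then acc=1, then (k=3), then acc=-5, then (k=4), then acc=-11, then (k=5), then acc=-17, then (k=6), then acc=-23, then (k=7), then acc=-29, then returns 29; both end at 29.
verdict: equivalent


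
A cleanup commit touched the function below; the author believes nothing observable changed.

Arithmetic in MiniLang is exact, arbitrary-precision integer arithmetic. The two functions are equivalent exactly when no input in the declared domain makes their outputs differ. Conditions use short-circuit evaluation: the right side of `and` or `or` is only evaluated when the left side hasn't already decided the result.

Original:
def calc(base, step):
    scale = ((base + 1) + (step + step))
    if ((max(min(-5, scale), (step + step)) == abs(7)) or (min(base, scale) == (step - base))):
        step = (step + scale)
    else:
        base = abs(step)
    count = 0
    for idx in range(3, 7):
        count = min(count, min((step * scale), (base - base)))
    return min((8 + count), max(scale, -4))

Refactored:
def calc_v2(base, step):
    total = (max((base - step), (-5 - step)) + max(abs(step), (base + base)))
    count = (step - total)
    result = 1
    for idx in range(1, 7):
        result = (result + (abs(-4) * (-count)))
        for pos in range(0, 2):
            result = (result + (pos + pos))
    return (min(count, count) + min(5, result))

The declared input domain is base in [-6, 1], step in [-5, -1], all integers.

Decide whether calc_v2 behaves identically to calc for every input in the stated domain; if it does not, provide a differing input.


Not equivalent: base=-6, step=-5 separates them (-4 vs -5).
calc: scale = -15; ((max(min(-5, scale), (step + step)) == abs(7)) or (min(base, scale) == (step - base))) -> false; base = 5; count = 0; [idx=3]; count = 0; [idx=4]; count = 0; [idx=5]; count = 0; [idx=6]; count = 0; return -4
calc_v2: total = 5; count = -10; result = 1; [idx=1]; result = 41; [pos=0]; result = 41; [pos=1]; result = 43; [idx=2]; result = 83; [pos=0]; result = 83; [pos=1]; result = 85; [idx=3]; result = 125; [pos=0]; result = 125; [pos=1]; result = 127; [idx=4]; result = 167; [pos=0]; result = 167; [pos=1]; result = 169; [idx=5]; result = 209; [pos=0]; result = 209; [pos=1]; result = 211; [idx=6]; result = 251; [pos=0]; result = 251; [pos=1]; result = 253; return -5
verdict: not equivalent; witness: base=-6, step=-5


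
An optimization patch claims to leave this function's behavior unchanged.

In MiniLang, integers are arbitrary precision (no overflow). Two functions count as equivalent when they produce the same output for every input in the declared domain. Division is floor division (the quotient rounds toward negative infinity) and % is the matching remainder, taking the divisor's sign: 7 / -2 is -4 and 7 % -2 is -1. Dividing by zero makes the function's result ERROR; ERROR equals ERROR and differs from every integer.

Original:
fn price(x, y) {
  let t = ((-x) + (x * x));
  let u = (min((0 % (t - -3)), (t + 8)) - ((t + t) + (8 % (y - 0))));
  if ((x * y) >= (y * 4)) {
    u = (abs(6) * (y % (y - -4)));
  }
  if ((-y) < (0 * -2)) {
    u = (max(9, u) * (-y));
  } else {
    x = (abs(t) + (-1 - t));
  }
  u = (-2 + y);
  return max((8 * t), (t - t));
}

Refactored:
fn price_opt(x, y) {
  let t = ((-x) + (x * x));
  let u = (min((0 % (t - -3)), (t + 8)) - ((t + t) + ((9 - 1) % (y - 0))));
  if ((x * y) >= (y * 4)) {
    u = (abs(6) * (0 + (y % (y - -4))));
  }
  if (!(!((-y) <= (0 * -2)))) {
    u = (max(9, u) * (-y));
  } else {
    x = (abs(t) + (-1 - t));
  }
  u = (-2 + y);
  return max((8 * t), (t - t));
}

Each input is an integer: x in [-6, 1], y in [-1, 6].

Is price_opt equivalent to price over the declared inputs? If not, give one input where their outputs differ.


The edit looks behavioral (`((-y) < (0 * -2))` became `((-y) <= (0 * -2))`), but over these ranges it never changes the outcome.
One worked example (x=-2, y=4) — price: t = 6; u = -12; ((x * y) >= (y * 4)) -> false; ((-y) < (0 * -2)) -> true; u = -36; u = 2; return 48; price_opt: t = 6; u = -12; ((x * y) >= (y * 4)) -> false; (!(!((-y) <= (0 * -2)))) -> true; u = -36; u = 2; return 48; agreement on 48.
An exhaustive pass over the 64 declared inputs shows identical outputs.
verdict: equivalent


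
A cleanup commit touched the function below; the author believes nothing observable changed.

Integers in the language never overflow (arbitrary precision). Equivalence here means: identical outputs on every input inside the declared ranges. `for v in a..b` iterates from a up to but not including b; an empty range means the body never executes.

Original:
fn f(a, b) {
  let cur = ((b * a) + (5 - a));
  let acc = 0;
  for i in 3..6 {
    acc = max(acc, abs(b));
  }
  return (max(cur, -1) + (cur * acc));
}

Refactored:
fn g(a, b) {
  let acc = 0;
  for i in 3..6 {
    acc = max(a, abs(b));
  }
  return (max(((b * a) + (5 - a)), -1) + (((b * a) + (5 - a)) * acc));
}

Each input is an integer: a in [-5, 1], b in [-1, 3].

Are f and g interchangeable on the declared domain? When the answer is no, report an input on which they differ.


Evaluate both at a=1, b=0.
f: cur = 4; acc = 0; [i=3]; acc = 0; [i=4]; acc = 0; [i=5]; acc = 0; return 4
g: acc = 0; [i=3]; acc = 1; [i=4]; acc = 1; [i=5]; acc = 1; return 8
4 vs 8 — the two versions disagree here.
verdict: not equivalent; witness: a=1, b=0


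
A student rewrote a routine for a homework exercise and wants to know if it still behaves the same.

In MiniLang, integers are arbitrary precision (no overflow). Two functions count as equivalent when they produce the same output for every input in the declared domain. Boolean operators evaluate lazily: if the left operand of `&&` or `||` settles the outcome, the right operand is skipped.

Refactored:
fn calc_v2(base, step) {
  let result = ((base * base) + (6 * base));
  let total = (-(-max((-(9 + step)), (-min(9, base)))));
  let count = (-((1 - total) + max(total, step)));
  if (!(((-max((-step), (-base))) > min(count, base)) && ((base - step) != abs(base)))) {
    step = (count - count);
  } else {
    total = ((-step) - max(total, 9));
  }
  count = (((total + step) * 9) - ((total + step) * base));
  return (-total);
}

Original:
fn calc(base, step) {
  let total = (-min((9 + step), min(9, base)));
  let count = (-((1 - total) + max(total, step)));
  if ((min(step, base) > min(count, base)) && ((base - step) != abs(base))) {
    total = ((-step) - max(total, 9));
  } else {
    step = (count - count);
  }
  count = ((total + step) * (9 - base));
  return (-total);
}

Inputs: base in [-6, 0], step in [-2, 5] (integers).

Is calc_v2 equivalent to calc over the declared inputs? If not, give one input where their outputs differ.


Side by side, the visible changes include: arithmetic usage differs, boolean connective usage differs, min/max/abs usage differs, local variable names differ, statement counts differ, constant usage differs.
One worked example (base=-4, step=2) — calc: total := 4 | count := -1 | ((min(step, base) > min(count, base)) && ((base - step) != abs(base))): false | step := 0 | count := 52 | result -4; calc_v2: result := -8 | total := 4 | count := -1 | (!(((-max((-step), (-base))) > min(count, base)) && ((base - step) != abs(base)))): true | step := 0 | count := 52 | result -4; agreement on -4.
An exhaustive pass over the 56 declared inputs shows identical outputs.
verdict: equivalent


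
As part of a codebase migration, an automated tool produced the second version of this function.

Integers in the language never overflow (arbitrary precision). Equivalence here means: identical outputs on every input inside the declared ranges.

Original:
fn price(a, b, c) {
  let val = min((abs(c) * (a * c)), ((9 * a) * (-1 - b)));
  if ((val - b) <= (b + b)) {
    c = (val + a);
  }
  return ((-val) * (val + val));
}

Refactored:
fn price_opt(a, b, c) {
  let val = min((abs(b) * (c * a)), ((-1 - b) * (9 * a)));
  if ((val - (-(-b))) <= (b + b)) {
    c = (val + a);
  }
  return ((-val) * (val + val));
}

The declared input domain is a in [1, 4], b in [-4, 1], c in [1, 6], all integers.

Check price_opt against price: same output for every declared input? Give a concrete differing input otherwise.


Take a=1, b=-4, c=1.
price: val = 1; ((val - b) <= (b + b)) -> false; return -2
price_opt: val = 4; ((val - (-(-b))) <= (b + b)) -> false; return -32
-2 and -32 differ, so these are not the same function on this domain.
verdict: not equivalent; witness: a=1, b=-4, c=1
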